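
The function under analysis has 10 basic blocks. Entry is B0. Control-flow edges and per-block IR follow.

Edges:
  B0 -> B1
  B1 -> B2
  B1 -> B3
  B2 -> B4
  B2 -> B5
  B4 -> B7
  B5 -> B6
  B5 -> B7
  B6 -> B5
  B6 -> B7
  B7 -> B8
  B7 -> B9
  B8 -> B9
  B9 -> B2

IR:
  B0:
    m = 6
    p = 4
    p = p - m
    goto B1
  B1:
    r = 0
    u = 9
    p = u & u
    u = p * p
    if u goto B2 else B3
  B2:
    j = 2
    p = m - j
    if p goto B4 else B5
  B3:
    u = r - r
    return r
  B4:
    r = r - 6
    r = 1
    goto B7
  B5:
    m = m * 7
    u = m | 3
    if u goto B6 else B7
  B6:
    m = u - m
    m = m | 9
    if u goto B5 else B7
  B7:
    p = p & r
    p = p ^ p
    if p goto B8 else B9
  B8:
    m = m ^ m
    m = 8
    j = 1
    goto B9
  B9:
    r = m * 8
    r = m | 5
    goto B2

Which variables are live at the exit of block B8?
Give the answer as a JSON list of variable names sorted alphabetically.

Answer: ["m"]

Analysis:
Block summaries:
  B0: {m,p} / ∅
  B1: {p,r,u} / ∅
  B2: {j,p} / {m}
  B3: {u} / {r}
  B4: {r} / {r}
  B5: {m,u} / {m}
  B6: {m} / {m,u}
  B7: {p} / {p,r}
  B8: {j,m} / {m}
  B9: {r} / {m}

Live sets:
  live B0: ∅→{m}
  live B1: {m}→{m,r}
  live B2: {m,r}→{m,p,r}
  live B3: {r}→∅
  live B4: {m,p,r}→{m,p,r}
  live B5: {m,p,r}→{m,p,r,u}
  live B6: {m,p,r,u}→{m,p,r}
  live B7: {m,p,r}→{m}
  live B8: {m}→{m}
  live B9: {m}→{m,r}

live-out(B8) = ["m"]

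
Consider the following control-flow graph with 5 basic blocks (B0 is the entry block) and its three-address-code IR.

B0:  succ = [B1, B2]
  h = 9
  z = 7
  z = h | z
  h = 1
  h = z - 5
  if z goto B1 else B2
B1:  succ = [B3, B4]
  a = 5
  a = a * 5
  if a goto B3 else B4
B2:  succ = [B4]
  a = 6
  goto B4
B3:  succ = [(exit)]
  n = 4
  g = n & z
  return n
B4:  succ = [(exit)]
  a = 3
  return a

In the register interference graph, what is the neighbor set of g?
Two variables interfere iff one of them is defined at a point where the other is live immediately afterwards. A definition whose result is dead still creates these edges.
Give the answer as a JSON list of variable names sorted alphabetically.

Block summaries:
  B0: {h,z} / ∅
  B1: {a} / ∅
  B2: {a} / ∅
  B3: {g,n} / {z}
  B4: {a} / ∅

Live sets:
  B0 li=∅ lo={z}
  B1 li={z} lo={z}
  B2 li=∅ lo=∅
  B3 li={z} lo=∅
  B4 li=∅ lo=∅

Interfere edges:
  a↔{z}
  g↔{n}
  h↔{z}
  n↔{g,z}
  z↔{a,h,n}

N(g) = ["n"]

Answer: ["n"]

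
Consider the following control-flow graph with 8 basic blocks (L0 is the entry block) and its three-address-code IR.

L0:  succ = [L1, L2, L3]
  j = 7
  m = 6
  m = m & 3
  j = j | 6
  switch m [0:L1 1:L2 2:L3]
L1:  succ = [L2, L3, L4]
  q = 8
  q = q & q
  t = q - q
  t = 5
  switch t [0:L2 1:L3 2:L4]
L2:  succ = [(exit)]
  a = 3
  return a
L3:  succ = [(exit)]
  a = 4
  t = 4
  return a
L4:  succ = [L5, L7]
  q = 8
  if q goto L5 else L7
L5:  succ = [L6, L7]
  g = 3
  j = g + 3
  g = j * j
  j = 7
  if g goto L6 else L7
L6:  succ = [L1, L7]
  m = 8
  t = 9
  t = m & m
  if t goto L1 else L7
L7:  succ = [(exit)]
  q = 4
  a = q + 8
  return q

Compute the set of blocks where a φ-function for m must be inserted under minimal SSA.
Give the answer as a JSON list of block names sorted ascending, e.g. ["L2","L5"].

Answer: ["L1", "L2", "L3", "L7"]

Working:
idom tree: L1←L0 L2←L0 L3←L0 L4←L1 L5←L4 L6←L5 L7←L4
Dom∩ at merges:
  L1: preds {L0,L6}: {L0} ∩ {L0,L1,L4,L5,L6} = {L0}; idom=L0
  L2: preds {L0,L1}: {L0} ∩ {L0,L1} = {L0}; idom=L0
  L3: preds {L0,L1}: {L0} ∩ {L0,L1} = {L0}; idom=L0
  L7: preds {L4,L5,L6}: {L0,L1,L4} ∩ {L0,L1,L4,L5} ∩ {L0,L1,L4,L5,L6} = {L0,L1,L4}; idom=L4

DF derivation:
  L1←L0: walk · to L0
  L1←L6: walk L6→L5→L4→L1 to L0
  L2←L0: walk · to L0
  L2←L1: walk L1 to L0
  L3←L0: walk · to L0
  L3←L1: walk L1 to L0
  L7←L4: walk · to L4
  L7←L5: walk L5 to L4
  L7←L6: walk L6→L5 to L4
  L0 → ∅
  L1 → {L1,L2,L3}
  L2 → ∅
  L3 → ∅
  L4 → {L1}
  L5 → {L1,L7}
  L6 → {L1,L7}
  L7 → ∅

φ for m: defs {L0,L6}
  DF⁺ = {L1,L2,L3,L7}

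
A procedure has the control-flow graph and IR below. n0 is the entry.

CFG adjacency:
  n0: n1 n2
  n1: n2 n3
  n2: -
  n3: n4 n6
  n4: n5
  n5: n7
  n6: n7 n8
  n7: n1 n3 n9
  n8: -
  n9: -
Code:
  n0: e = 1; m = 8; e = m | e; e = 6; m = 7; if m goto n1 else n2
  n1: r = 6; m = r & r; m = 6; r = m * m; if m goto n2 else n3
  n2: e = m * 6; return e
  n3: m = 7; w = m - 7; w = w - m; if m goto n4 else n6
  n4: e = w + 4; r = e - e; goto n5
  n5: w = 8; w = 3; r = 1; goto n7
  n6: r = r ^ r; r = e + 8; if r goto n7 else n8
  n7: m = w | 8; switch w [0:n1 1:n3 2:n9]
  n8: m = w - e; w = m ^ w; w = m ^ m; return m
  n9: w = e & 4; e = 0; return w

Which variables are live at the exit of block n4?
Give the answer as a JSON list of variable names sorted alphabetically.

Answer: ["e"]

Analysis:
Per-block:
  n0: def={e,m} ue=∅
  n1: def={m,r} ue=∅
  n2: def={e} ue={m}
  n3: def={m,w} ue=∅
  n4: def={e,r} ue={w}
  n5: def={r,w} ue=∅
  n6: def={r} ue={e,r}
  n7: def={m} ue={w}
  n8: def={m,w} ue={e,w}
  n9: def={e,w} ue={e}

Backward fixpoint:
  n0 li=∅ lo={e,m}
  n1 li={e} lo={e,m,r}
  n2 li={m} lo=∅
  n3 li={e,r} lo={e,r,w}
  n4 li={w} lo={e}
  n5 li={e} lo={e,r,w}
  n6 li={e,r,w} lo={e,r,w}
  n7 li={e,r,w} lo={e,r}
  n8 li={e,w} lo=∅
  n9 li={e} lo=∅

live-out(n4) = ["e"]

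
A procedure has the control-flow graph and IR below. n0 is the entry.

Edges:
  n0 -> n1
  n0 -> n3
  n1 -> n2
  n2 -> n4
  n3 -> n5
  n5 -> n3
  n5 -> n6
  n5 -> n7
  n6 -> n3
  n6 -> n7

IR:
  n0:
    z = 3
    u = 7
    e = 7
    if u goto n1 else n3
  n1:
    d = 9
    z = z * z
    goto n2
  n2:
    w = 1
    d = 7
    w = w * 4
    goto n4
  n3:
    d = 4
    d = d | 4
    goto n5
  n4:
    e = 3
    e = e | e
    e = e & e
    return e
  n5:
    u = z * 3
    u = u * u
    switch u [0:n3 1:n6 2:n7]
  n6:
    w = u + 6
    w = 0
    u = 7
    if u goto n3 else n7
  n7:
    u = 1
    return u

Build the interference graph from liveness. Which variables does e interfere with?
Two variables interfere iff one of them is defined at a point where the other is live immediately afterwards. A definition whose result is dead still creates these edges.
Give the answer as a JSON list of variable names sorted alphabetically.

Block summaries:
  n0 def {e,u,z} use ∅
  n1 def {d,z} use {z}
  n2 def {d,w} use ∅
  n3 def {d} use ∅
  n4 def {e} use ∅
  n5 def {u} use {z}
  n6 def {u,w} use {u}
  n7 def {u} use ∅

Live sets:
  live n0: ∅→{z}
  live n1: {z}→∅
  live n2: ∅→∅
  live n3: {z}→{z}
  live n4: ∅→∅
  live n5: {z}→{u,z}
  live n6: {u,z}→{z}
  live n7: ∅→∅

Interference:
  d — {w,z}
  e — {u,z}
  u — {e,z}
  w — {d,z}
  z — {d,e,u,w}

N(e) = ["u", "z"]

Answer: ["u", "z"]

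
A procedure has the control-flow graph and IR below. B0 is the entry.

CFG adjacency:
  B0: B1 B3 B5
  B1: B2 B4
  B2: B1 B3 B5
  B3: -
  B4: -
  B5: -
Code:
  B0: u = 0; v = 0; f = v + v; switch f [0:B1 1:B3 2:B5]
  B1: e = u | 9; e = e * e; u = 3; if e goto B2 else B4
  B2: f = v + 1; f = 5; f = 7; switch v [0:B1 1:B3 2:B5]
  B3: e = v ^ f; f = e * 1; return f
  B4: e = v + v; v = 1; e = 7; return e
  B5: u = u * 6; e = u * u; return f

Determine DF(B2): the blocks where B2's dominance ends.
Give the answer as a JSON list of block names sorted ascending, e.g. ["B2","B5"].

Answer: ["B1", "B3", "B5"]

Derivation:
idom tree: B1←B0 B2←B1 B3←B0 B4←B1 B5←B0
Join-block Dom:
  B1: preds {B0,B2}: {B0} ∩ {B0,B1,B2} = {B0}; idom=B0
  B3: preds {B0,B2}: {B0} ∩ {B0,B1,B2} = {B0}; idom=B0
  B5: preds {B0,B2}: {B0} ∩ {B0,B1,B2} = {B0}; idom=B0

DF walk-up:
  join B1 pred B0: · stop@B0
  join B1 pred B2: B2→B1 stop@B0
  join B3 pred B0: · stop@B0
  join B3 pred B2: B2→B1 stop@B0
  join B5 pred B0: · stop@B0
  join B5 pred B2: B2→B1 stop@B0
  DF(B0)=∅
  DF(B1)={B1,B3,B5}
  DF(B2)={B1,B3,B5}
  DF(B3)=∅
  DF(B4)=∅
  DF(B5)=∅

DF(B2) = ["B1", "B3", "B5"]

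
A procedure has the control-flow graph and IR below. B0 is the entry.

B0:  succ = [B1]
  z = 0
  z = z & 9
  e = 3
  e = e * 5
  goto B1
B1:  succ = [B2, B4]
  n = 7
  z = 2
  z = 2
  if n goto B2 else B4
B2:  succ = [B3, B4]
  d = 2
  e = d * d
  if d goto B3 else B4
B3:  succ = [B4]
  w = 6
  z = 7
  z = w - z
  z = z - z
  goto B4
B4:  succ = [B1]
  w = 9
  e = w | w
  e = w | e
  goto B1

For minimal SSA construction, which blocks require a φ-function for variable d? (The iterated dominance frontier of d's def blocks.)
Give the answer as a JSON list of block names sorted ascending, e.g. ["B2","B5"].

Answer: ["B1", "B4"]

Derivation:
idom tree: B1←B0 B2←B1 B3←B2 B4←B1
Join-block Dom:
  B1: preds {B0,B4}: {B0} ∩ {B0,B1,B4} = {B0}; idom=B0
  B4: preds {B1,B2,B3}: {B0,B1} ∩ {B0,B1,B2} ∩ {B0,B1,B2,B3} = {B0,B1}; idom=B1

Frontier:
  B1←B0: walk · to B0
  B1←B4: walk B4→B1 to B0
  B4←B1: walk · to B1
  B4←B2: walk B2 to B1
  B4←B3: walk B3→B2 to B1
  DF(B0)=∅
  DF(B1)={B1}
  DF(B2)={B4}
  DF(B3)={B4}
  DF(B4)={B1}

φ for d: defs {B2}
  DF⁺ = {B1,B4}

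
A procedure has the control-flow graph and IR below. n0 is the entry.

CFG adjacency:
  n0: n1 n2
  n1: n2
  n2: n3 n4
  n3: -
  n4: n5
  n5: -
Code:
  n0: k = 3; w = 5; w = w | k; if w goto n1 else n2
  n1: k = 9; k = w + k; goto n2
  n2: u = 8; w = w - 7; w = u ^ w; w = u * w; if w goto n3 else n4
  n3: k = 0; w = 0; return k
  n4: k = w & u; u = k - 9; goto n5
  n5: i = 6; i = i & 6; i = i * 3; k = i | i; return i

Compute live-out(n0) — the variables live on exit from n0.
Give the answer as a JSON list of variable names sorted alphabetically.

Answer: ["w"]

Derivation:
def/use:
  n0 def {k,w} use ∅
  n1 def {k} use {w}
  n2 def {u,w} use {w}
  n3 def {k,w} use ∅
  n4 def {k,u} use {u,w}
  n5 def {i,k} use ∅

Backward fixpoint:
  live n0: ∅→{w}
  live n1: {w}→{w}
  live n2: {w}→{u,w}
  live n3: ∅→∅
  live n4: {u,w}→∅
  live n5: ∅→∅

live-out(n0) = ["w"]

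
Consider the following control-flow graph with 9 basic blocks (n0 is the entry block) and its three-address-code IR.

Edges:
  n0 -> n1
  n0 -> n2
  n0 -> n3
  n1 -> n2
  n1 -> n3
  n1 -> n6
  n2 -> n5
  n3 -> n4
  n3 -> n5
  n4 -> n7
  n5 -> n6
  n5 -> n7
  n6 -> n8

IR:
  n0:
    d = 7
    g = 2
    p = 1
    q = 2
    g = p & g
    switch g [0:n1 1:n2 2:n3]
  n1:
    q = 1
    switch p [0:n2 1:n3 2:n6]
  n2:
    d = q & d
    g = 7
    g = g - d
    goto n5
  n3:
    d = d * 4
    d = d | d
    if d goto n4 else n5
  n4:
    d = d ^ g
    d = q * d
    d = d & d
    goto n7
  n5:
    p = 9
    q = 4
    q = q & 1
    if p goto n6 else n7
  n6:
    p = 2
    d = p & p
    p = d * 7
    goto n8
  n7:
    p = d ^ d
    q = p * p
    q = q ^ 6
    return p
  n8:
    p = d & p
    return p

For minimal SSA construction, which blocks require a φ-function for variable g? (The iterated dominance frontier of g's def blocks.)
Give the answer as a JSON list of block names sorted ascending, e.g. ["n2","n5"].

Answer: ["n5", "n6", "n7"]

Working:
idom tree: n1←n0 n2←n0 n3←n0 n4←n3 n5←n0 n6←n0 n7←n0 n8←n6
Dom at joins:
  n2: preds {n0,n1}: {n0} ∩ {n0,n1} = {n0}; idom=n0
  n3: preds {n0,n1}: {n0} ∩ {n0,n1} = {n0}; idom=n0
  n5: preds {n2,n3}: {n0,n2} ∩ {n0,n3} = {n0}; idom=n0
  n6: preds {n1,n5}: {n0,n1} ∩ {n0,n5} = {n0}; idom=n0
  n7: preds {n4,n5}: {n0,n3,n4} ∩ {n0,n5} = {n0}; idom=n0

DF walk-up:
  n2←n0: walk · to n0
  n2←n1: walk n1 to n0
  n3←n0: walk · to n0
  n3←n1: walk n1 to n0
  n5←n2: walk n2 to n0
  n5←n3: walk n3 to n0
  n6←n1: walk n1 to n0
  n6←n5: walk n5 to n0
  n7←n4: walk n4→n3 to n0
  n7←n5: walk n5 to n0
  n0: DF=∅
  n1: DF={n2,n3,n6}
  n2: DF={n5}
  n3: DF={n5,n7}
  n4: DF={n7}
  n5: DF={n6,n7}
  n6: DF=∅
  n7: DF=∅
  n8: DF=∅

φ for g: defs {n0,n2}
  DF⁺ = {n5,n6,n7}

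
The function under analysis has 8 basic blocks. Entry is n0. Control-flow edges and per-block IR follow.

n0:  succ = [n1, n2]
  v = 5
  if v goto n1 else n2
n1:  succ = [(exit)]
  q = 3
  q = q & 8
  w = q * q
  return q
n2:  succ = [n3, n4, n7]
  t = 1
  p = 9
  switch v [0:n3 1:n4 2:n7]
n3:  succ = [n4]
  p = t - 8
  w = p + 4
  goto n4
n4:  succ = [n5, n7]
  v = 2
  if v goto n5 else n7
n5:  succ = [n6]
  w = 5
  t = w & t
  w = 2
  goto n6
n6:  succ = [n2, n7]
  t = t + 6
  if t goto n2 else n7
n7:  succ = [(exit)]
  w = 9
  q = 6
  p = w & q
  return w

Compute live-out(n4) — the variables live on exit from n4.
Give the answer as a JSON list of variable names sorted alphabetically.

Per-block:
  n0: def={v} ue=∅
  n1: def={q,w} ue=∅
  n2: def={p,t} ue={v}
  n3: def={p,w} ue={t}
  n4: def={v} ue=∅
  n5: def={t,w} ue={t}
  n6: def={t} ue={t}
  n7: def={p,q,w} ue=∅

Backward fixpoint:
  n0: in=∅ out={v}
  n1: in=∅ out=∅
  n2: in={v} out={t}
  n3: in={t} out={t}
  n4: in={t} out={t,v}
  n5: in={t,v} out={t,v}
  n6: in={t,v} out={v}
  n7: in=∅ out=∅

live-out(n4) = ["t", "v"]

Answer: ["t", "v"]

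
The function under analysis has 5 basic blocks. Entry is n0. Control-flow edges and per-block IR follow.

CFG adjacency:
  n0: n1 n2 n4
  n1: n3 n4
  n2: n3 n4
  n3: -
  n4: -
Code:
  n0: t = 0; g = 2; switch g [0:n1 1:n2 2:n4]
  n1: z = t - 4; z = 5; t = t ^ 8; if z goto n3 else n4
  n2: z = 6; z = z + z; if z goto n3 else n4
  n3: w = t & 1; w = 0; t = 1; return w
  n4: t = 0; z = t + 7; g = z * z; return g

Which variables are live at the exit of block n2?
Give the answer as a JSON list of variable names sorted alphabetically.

Block summaries:
  n0 def {g,t} use ∅
  n1 def {t,z} use {t}
  n2 def {z} use ∅
  n3 def {t,w} use {t}
  n4 def {g,t,z} use ∅

Backward fixpoint:
  live n0: ∅→{t}
  live n1: {t}→{t}
  live n2: {t}→{t}
  live n3: {t}→∅
  live n4: ∅→∅

live-out(n2) = ["t"]

Answer: ["t"]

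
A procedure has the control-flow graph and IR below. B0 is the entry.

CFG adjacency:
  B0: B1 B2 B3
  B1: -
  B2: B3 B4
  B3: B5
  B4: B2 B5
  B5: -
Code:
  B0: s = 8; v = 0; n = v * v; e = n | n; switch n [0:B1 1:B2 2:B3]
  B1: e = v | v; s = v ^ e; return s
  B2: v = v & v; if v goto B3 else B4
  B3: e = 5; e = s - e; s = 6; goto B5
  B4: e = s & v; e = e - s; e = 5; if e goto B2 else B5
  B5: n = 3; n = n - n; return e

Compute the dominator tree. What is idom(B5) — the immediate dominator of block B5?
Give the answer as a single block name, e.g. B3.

Answer: B0

Working:
idom tree: B1←B0 B2←B0 B3←B0 B4←B2 B5←B0
Join-block Dom:
  B2: preds {B0,B4}: {B0} ∩ {B0,B2,B4} = {B0}; idom=B0
  B3: preds {B0,B2}: {B0} ∩ {B0,B2} = {B0}; idom=B0
  B5: preds {B3,B4}: {B0,B3} ∩ {B0,B2,B4} = {B0}; idom=B0

idom(B5) = B0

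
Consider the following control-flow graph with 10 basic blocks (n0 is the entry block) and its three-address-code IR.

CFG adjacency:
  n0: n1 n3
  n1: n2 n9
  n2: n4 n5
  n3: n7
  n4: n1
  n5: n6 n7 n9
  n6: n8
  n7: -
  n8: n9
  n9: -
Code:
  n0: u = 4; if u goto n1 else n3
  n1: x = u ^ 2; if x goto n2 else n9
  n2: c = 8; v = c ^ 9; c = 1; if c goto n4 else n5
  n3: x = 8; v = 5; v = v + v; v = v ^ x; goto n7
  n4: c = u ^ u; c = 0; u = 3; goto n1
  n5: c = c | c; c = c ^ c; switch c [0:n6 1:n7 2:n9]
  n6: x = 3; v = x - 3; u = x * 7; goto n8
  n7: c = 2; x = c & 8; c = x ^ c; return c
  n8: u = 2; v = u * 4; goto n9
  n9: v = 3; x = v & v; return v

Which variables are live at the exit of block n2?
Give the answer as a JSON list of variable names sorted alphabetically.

Per-block:
  n0: {u} / ∅
  n1: {x} / {u}
  n2: {c,v} / ∅
  n3: {v,x} / ∅
  n4: {c,u} / {u}
  n5: {c} / {c}
  n6: {u,v,x} / ∅
  n7: {c,x} / ∅
  n8: {u,v} / ∅
  n9: {v,x} / ∅

Backward fixpoint:
  live n0: ∅→{u}
  live n1: {u}→{u}
  live n2: {u}→{c,u}
  live n3: ∅→∅
  live n4: {u}→{u}
  live n5: {c}→∅
  live n6: ∅→∅
  live n7: ∅→∅
  live n8: ∅→∅
  live n9: ∅→∅

live-out(n2) = ["c", "u"]

Answer: ["c", "u"]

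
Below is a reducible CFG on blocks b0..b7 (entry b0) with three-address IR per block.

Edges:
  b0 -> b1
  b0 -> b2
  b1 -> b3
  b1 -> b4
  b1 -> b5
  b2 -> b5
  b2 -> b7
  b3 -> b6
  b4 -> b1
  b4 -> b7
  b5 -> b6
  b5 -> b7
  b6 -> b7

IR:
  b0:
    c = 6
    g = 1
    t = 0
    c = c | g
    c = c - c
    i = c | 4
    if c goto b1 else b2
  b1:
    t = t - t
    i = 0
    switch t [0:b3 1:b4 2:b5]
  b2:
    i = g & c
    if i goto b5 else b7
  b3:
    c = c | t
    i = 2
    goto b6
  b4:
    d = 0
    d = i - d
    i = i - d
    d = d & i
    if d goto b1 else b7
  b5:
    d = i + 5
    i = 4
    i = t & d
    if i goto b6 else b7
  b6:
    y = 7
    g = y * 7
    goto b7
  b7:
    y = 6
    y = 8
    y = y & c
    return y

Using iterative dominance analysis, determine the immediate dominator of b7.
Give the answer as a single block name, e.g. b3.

Answer: b0

Derivation:
idom tree: b1←b0 b2←b0 b3←b1 b4←b1 b5←b0 b6←b0 b7←b0
Dom∩ at merges:
  b1: preds {b0,b4}: {b0} ∩ {b0,b1,b4} = {b0}; idom=b0
  b5: preds {b1,b2}: {b0,b1} ∩ {b0,b2} = {b0}; idom=b0
  b6: preds {b3,b5}: {b0,b1,b3} ∩ {b0,b5} = {b0}; idom=b0
  b7: preds {b2,b4,b5,b6}: {b0,b2} ∩ {b0,b1,b4} ∩ {b0,b5} ∩ {b0,b6} = {b0}; idom=b0

idom(b7) = b0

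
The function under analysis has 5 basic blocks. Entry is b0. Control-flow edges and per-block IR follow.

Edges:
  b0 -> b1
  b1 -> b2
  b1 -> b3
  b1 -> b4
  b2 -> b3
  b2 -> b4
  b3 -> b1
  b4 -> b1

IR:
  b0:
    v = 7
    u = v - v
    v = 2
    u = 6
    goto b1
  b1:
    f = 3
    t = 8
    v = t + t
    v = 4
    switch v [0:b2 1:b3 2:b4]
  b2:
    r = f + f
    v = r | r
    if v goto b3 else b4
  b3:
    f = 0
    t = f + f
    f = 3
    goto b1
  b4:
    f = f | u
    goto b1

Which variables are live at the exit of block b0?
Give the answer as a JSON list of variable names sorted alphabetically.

Block summaries:
  b0: def={u,v} ue=∅
  b1: def={f,t,v} ue=∅
  b2: def={r,v} ue={f}
  b3: def={f,t} ue=∅
  b4: def={f} ue={f,u}

Liveness:
  b0 li=∅ lo={u}
  b1 li={u} lo={f,u}
  b2 li={f,u} lo={f,u}
  b3 li={u} lo={u}
  b4 li={f,u} lo={u}

live-out(b0) = ["u"]

Answer: ["u"]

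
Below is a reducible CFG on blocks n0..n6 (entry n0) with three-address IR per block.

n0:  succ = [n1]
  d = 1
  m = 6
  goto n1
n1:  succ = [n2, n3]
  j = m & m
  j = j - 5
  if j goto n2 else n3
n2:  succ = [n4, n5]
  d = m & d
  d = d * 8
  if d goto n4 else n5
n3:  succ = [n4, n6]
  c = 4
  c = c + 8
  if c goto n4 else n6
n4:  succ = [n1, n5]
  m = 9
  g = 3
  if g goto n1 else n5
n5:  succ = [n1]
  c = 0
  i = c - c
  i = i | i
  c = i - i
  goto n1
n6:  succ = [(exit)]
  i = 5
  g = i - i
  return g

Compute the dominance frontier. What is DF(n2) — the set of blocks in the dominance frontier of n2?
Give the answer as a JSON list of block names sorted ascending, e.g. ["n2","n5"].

idom tree: n1←n0 n2←n1 n3←n1 n4←n1 n5←n1 n6←n3
Join-block Dom:
  n1: preds {n0,n4,n5}: {n0} ∩ {n0,n1,n4} ∩ {n0,n1,n5} = {n0}; idom=n0
  n4: preds {n2,n3}: {n0,n1,n2} ∩ {n0,n1,n3} = {n0,n1}; idom=n1
  n5: preds {n2,n4}: {n0,n1,n2} ∩ {n0,n1,n4} = {n0,n1}; idom=n1

DF derivation:
  n1←n0: walk · to n0
  n1←n4: walk n4→n1 to n0
  n1←n5: walk n5→n1 to n0
  n4←n2: walk n2 to n1
  n4←n3: walk n3 to n1
  n5←n2: walk n2 to n1
  n5←n4: walk n4 to n1
  n0: DF=∅
  n1: DF={n1}
  n2: DF={n4,n5}
  n3: DF={n4}
  n4: DF={n1,n5}
  n5: DF={n1}
  n6: DF=∅

DF(n2) = ["n4", "n5"]

Answer: ["n4", "n5"]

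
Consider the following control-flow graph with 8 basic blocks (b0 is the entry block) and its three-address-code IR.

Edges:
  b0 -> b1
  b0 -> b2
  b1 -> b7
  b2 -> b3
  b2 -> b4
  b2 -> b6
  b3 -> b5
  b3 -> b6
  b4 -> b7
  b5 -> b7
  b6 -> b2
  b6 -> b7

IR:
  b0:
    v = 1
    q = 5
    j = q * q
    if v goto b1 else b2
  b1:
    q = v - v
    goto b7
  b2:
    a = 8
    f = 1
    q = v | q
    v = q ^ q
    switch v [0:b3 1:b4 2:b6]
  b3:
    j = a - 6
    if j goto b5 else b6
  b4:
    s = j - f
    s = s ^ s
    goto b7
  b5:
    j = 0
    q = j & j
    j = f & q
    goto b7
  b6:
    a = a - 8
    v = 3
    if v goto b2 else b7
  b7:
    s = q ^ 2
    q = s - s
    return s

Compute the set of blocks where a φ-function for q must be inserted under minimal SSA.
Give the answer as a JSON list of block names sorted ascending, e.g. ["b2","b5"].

idom tree: b1←b0 b2←b0 b3←b2 b4←b2 b5←b3 b6←b2 b7←b0
Join-block Dom:
  b2: preds {b0,b6}: {b0} ∩ {b0,b2,b6} = {b0}; idom=b0
  b6: preds {b2,b3}: {b0,b2} ∩ {b0,b2,b3} = {b0,b2}; idom=b2
  b7: preds {b1,b4,b5,b6}: {b0,b1} ∩ {b0,b2,b4} ∩ {b0,b2,b3,b5} ∩ {b0,b2,b6} = {b0}; idom=b0

DF derivation:
  b2←b0: walk · to b0
  b2←b6: walk b6→b2 to b0
  b6←b2: walk · to b2
  b6←b3: walk b3 to b2
  b7←b1: walk b1 to b0
  b7←b4: walk b4→b2 to b0
  b7←b5: walk b5→b3→b2 to b0
  b7←b6: walk b6→b2 to b0
  DF(b0)=∅
  DF(b1)={b7}
  DF(b2)={b2,b7}
  DF(b3)={b6,b7}
  DF(b4)={b7}
  DF(b5)={b7}
  DF(b6)={b2,b7}
  DF(b7)=∅

φ for q: defs {b0,b1,b2,b5,b7}
  DF⁺ = {b2,b7}

Answer: ["b2", "b7"]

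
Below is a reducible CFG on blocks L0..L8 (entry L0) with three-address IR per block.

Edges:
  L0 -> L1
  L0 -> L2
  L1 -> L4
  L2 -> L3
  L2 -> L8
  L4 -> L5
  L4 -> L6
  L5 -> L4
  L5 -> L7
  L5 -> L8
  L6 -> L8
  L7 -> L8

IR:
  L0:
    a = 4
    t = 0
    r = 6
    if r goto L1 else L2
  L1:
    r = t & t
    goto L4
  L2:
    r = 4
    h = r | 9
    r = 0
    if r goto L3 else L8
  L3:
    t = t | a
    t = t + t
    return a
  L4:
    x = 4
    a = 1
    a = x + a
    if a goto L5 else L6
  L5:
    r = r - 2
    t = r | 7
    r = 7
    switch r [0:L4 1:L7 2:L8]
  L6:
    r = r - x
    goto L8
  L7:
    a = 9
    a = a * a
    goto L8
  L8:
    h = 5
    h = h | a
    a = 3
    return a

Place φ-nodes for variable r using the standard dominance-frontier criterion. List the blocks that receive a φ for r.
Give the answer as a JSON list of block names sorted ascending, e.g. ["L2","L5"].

idom tree: L1←L0 L2←L0 L3←L2 L4←L1 L5←L4 L6←L4 L7←L5 L8←L0
Dom∩ at merges:
  L4: preds {L1,L5}: {L0,L1} ∩ {L0,L1,L4,L5} = {L0,L1}; idom=L1
  L8: preds {L2,L5,L6,L7}: {L0,L2} ∩ {L0,L1,L4,L5} ∩ {L0,L1,L4,L6} ∩ {L0,L1,L4,L5,L7} = {L0}; idom=L0

Frontier:
  L4←L1: walk · to L1
  L4←L5: walk L5→L4 to L1
  L8←L2: walk L2 to L0
  L8←L5: walk L5→L4→L1 to L0
  L8←L6: walk L6→L4→L1 to L0
  L8←L7: walk L7→L5→L4→L1 to L0
  L0: DF=∅
  L1: DF={L8}
  L2: DF={L8}
  L3: DF=∅
  L4: DF={L4,L8}
  L5: DF={L4,L8}
  L6: DF={L8}
  L7: DF={L8}
  L8: DF=∅

φ for r: defs {L0,L1,L2,L5,L6}
  DF⁺ = {L4,L8}

Answer: ["L4", "L8"]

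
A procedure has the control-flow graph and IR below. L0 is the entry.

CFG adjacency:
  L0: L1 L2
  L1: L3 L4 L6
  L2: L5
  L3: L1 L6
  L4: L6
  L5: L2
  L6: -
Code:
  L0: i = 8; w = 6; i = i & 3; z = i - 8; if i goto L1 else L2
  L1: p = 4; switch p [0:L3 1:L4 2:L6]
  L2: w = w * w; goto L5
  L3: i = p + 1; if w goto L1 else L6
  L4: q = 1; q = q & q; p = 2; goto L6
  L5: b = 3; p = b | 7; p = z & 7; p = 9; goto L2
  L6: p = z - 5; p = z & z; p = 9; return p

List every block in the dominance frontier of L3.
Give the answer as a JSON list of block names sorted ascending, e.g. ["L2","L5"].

Answer: ["L1", "L6"]

Analysis:
idom tree: L1←L0 L2←L0 L3←L1 L4←L1 L5←L2 L6←L1
Join-block Dom:
  L1: preds {L0,L3}: {L0} ∩ {L0,L1,L3} = {L0}; idom=L0
  L2: preds {L0,L5}: {L0} ∩ {L0,L2,L5} = {L0}; idom=L0
  L6: preds {L1,L3,L4}: {L0,L1} ∩ {L0,L1,L3} ∩ {L0,L1,L4} = {L0,L1}; idom=L1

DF walk-up:
  join L1 pred L0: · stop@L0
  join L1 pred L3: L3→L1 stop@L0
  join L2 pred L0: · stop@L0
  join L2 pred L5: L5→L2 stop@L0
  join L6 pred L1: · stop@L1
  join L6 pred L3: L3 stop@L1
  join L6 pred L4: L4 stop@L1
  L0 → ∅
  L1 → {L1}
  L2 → {L2}
  L3 → {L1,L6}
  L4 → {L6}
  L5 → {L2}
  L6 → ∅

DF(L3) = ["L1", "L6"]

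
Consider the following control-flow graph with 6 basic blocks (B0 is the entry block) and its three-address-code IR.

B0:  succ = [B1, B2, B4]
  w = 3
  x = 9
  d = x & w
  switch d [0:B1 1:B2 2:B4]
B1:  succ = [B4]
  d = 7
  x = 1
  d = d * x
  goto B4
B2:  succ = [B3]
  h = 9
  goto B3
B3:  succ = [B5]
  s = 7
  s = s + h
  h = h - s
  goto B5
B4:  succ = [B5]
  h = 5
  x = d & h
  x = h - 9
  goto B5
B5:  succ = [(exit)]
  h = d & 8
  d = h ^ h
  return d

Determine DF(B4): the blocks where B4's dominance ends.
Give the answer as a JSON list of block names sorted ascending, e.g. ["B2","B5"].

idom tree: B1←B0 B2←B0 B3←B2 B4←B0 B5←B0
Join-block Dom:
  B4: preds {B0,B1}: {B0} ∩ {B0,B1} = {B0}; idom=B0
  B5: preds {B3,B4}: {B0,B2,B3} ∩ {B0,B4} = {B0}; idom=B0

Frontier:
  join B4 pred B0: · stop@B0
  join B4 pred B1: B1 stop@B0
  join B5 pred B3: B3→B2 stop@B0
  join B5 pred B4: B4 stop@B0
  B0 → ∅
  B1 → {B4}
  B2 → {B5}
  B3 → {B5}
  B4 → {B5}
  B5 → ∅

DF(B4) = ["B5"]

Answer: ["B5"]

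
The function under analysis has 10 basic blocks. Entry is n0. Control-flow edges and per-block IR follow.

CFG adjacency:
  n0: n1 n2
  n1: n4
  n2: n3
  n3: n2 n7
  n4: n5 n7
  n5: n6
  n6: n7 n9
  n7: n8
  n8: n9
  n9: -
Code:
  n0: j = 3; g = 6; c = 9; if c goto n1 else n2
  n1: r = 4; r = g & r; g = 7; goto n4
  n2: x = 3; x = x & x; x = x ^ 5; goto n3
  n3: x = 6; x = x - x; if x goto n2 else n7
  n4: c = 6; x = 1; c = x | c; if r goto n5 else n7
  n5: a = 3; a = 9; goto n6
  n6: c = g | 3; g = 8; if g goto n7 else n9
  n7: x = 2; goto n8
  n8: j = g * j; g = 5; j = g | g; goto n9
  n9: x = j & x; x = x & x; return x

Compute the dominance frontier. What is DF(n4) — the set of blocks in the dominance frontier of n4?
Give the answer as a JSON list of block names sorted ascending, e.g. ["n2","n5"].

idom tree: n1←n0 n2←n0 n3←n2 n4←n1 n5←n4 n6←n5 n7←n0 n8←n7 n9←n0
Dom∩ at merges:
  n2: preds {n0,n3}: {n0} ∩ {n0,n2,n3} = {n0}; idom=n0
  n7: preds {n3,n4,n6}: {n0,n2,n3} ∩ {n0,n1,n4} ∩ {n0,n1,n4,n5,n6} = {n0}; idom=n0
  n9: preds {n6,n8}: {n0,n1,n4,n5,n6} ∩ {n0,n7,n8} = {n0}; idom=n0

DF walk-up:
  join n2 pred n0: · stop@n0
  join n2 pred n3: n3→n2 stop@n0
  join n7 pred n3: n3→n2 stop@n0
  join n7 pred n4: n4→n1 stop@n0
  join n7 pred n6: n6→n5→n4→n1 stop@n0
  join n9 pred n6: n6→n5→n4→n1 stop@n0
  join n9 pred n8: n8→n7 stop@n0
  DF(n0)=∅
  DF(n1)={n7,n9}
  DF(n2)={n2,n7}
  DF(n3)={n2,n7}
  DF(n4)={n7,n9}
  DF(n5)={n7,n9}
  DF(n6)={n7,n9}
  DF(n7)={n9}
  DF(n8)={n9}
  DF(n9)=∅

DF(n4) = ["n7", "n9"]

Answer: ["n7", "n9"]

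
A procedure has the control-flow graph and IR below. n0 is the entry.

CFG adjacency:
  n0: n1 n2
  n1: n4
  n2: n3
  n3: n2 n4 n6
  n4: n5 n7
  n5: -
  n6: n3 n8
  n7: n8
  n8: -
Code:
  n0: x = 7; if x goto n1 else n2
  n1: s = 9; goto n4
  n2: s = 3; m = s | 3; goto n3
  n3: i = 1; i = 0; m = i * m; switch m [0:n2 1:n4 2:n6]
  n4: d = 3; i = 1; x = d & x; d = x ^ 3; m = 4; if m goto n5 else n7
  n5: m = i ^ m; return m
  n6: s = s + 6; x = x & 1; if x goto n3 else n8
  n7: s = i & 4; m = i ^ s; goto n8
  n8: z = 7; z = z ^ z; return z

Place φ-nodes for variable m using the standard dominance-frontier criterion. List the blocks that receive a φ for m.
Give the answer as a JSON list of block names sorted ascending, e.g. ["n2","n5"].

Answer: ["n2", "n3", "n4", "n8"]

Working:
idom tree: n1←n0 n2←n0 n3←n2 n4←n0 n5←n4 n6←n3 n7←n4 n8←n0
Join-block Dom:
  n2: preds {n0,n3}: {n0} ∩ {n0,n2,n3} = {n0}; idom=n0
  n3: preds {n2,n6}: {n0,n2} ∩ {n0,n2,n3,n6} = {n0,n2}; idom=n2
  n4: preds {n1,n3}: {n0,n1} ∩ {n0,n2,n3} = {n0}; idom=n0
  n8: preds {n6,n7}: {n0,n2,n3,n6} ∩ {n0,n4,n7} = {n0}; idom=n0

DF derivation:
  join n2 pred n0: · stop@n0
  join n2 pred n3: n3→n2 stop@n0
  join n3 pred n2: · stop@n2
  join n3 pred n6: n6→n3 stop@n2
  join n4 pred n1: n1 stop@n0
  join n4 pred n3: n3→n2 stop@n0
  join n8 pred n6: n6→n3→n2 stop@n0
  join n8 pred n7: n7→n4 stop@n0
  DF(n0)=∅
  DF(n1)={n4}
  DF(n2)={n2,n4,n8}
  DF(n3)={n2,n3,n4,n8}
  DF(n4)={n8}
  DF(n5)=∅
  DF(n6)={n3,n8}
  DF(n7)={n8}
  DF(n8)=∅

φ for m: defs {n2,n3,n4,n5,n7}
  DF⁺ = {n2,n3,n4,n8}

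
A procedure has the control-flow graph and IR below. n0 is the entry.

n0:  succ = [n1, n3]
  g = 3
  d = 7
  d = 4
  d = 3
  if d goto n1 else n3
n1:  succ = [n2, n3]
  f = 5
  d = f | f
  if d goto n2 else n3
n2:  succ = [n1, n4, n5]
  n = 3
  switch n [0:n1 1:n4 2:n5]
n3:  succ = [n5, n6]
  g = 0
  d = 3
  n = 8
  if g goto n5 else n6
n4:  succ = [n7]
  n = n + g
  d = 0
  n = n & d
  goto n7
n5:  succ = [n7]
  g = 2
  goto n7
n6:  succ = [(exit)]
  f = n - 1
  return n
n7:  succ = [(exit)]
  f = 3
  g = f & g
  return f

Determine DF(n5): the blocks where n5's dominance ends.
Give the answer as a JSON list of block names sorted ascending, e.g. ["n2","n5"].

Answer: ["n7"]

Derivation:
idom tree: n1←n0 n2←n1 n3←n0 n4←n2 n5←n0 n6←n3 n7←n0
Dom∩ at merges:
  n1: preds {n0,n2}: {n0} ∩ {n0,n1,n2} = {n0}; idom=n0
  n3: preds {n0,n1}: {n0} ∩ {n0,n1} = {n0}; idom=n0
  n5: preds {n2,n3}: {n0,n1,n2} ∩ {n0,n3} = {n0}; idom=n0
  n7: preds {n4,n5}: {n0,n1,n2,n4} ∩ {n0,n5} = {n0}; idom=n0

DF walk-up:
  join n1 pred n0: · stop@n0
  join n1 pred n2: n2→n1 stop@n0
  join n3 pred n0: · stop@n0
  join n3 pred n1: n1 stop@n0
  join n5 pred n2: n2→n1 stop@n0
  join n5 pred n3: n3 stop@n0
  join n7 pred n4: n4→n2→n1 stop@n0
  join n7 pred n5: n5 stop@n0
  n0 → ∅
  n1 → {n1,n3,n5,n7}
  n2 → {n1,n5,n7}
  n3 → {n5}
  n4 → {n7}
  n5 → {n7}
  n6 → ∅
  n7 → ∅

DF(n5) = ["n7"]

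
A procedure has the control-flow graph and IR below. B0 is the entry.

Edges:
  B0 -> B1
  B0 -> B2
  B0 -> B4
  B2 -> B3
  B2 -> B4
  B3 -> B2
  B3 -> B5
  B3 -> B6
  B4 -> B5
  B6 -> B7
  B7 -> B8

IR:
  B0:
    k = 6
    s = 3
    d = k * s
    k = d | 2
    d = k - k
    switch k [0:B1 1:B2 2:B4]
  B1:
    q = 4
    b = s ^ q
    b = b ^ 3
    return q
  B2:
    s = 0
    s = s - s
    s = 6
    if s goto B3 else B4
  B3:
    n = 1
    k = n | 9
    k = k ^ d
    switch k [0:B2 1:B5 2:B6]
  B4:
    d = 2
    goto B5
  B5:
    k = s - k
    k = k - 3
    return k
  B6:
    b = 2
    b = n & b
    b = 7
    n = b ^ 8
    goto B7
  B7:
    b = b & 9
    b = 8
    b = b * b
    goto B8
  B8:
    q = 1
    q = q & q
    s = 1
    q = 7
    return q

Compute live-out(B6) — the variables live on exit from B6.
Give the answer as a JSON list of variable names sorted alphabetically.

Answer: ["b"]

Analysis:
Per-block:
  B0: def={d,k,s} ue=∅
  B1: def={b,q} ue={s}
  B2: def={s} ue=∅
  B3: def={k,n} ue={d}
  B4: def={d} ue=∅
  B5: def={k} ue={k,s}
  B6: def={b,n} ue={n}
  B7: def={b} ue={b}
  B8: def={q,s} ue=∅

Live sets:
  live B0: ∅→{d,k,s}
  live B1: {s}→∅
  live B2: {d,k}→{d,k,s}
  live B3: {d,s}→{d,k,n,s}
  live B4: {k,s}→{k,s}
  live B5: {k,s}→∅
  live B6: {n}→{b}
  live B7: {b}→∅
  live B8: ∅→∅

live-out(B6) = ["b"]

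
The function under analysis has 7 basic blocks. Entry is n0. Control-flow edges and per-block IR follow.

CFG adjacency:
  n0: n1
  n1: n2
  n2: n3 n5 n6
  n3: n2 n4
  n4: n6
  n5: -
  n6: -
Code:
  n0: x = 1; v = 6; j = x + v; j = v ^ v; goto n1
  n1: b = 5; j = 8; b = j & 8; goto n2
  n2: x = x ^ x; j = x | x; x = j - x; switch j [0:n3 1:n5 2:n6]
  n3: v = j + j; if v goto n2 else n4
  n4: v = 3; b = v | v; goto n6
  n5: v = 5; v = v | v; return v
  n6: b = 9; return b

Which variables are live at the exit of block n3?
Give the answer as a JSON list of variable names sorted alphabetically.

Answer: ["x"]

Derivation:
Per-block:
  n0 def {j,v,x} use ∅
  n1 def {b,j} use ∅
  n2 def {j,x} use {x}
  n3 def {v} use {j}
  n4 def {b,v} use ∅
  n5 def {v} use ∅
  n6 def {b} use ∅

Live sets:
  n0: in=∅ out={x}
  n1: in={x} out={x}
  n2: in={x} out={j,x}
  n3: in={j,x} out={x}
  n4: in=∅ out=∅
  n5: in=∅ out=∅
  n6: in=∅ out=∅

live-out(n3) = ["x"]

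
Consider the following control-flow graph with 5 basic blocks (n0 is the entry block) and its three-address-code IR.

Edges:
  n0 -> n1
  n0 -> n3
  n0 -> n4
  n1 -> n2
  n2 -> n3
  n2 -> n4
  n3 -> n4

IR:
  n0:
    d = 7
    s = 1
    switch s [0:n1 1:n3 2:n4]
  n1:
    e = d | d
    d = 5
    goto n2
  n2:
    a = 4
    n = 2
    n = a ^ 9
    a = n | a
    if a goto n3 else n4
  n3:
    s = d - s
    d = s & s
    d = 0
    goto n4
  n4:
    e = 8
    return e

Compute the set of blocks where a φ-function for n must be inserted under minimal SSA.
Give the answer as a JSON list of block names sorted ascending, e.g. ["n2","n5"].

idom tree: n1←n0 n2←n1 n3←n0 n4←n0
Join-block Dom:
  n3: preds {n0,n2}: {n0} ∩ {n0,n1,n2} = {n0}; idom=n0
  n4: preds {n0,n2,n3}: {n0} ∩ {n0,n1,n2} ∩ {n0,n3} = {n0}; idom=n0

Frontier:
  n3←n0: walk · to n0
  n3←n2: walk n2→n1 to n0
  n4←n0: walk · to n0
  n4←n2: walk n2→n1 to n0
  n4←n3: walk n3 to n0
  n0: DF=∅
  n1: DF={n3,n4}
  n2: DF={n3,n4}
  n3: DF={n4}
  n4: DF=∅

φ for n: defs {n2}
  DF⁺ = {n3,n4}

Answer: ["n3", "n4"]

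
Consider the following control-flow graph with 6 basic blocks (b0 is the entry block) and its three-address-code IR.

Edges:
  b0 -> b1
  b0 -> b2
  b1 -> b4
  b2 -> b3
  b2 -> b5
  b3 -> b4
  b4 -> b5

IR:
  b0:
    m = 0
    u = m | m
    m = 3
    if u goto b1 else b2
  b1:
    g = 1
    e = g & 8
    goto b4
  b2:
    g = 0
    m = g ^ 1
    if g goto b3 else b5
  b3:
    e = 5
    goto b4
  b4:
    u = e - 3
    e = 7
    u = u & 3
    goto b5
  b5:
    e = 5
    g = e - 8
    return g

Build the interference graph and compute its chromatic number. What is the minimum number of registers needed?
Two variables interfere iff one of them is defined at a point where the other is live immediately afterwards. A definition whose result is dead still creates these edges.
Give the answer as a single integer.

def/use:
  b0 def {m,u} use ∅
  b1 def {e,g} use ∅
  b2 def {g,m} use ∅
  b3 def {e} use ∅
  b4 def {e,u} use {e}
  b5 def {e,g} use ∅

Live sets:
  b0 li=∅ lo=∅
  b1 li=∅ lo={e}
  b2 li=∅ lo=∅
  b3 li=∅ lo={e}
  b4 li={e} lo=∅
  b5 li=∅ lo=∅

Interfere edges:
  e↔{u}
  g↔{m}
  m↔{g,u}
  u↔{e,m}

Colouring:
  lower bound: {e,u} mutually conflict ⇒ χ ≥ 2
  assign e→r0 g→r1 m→r0 u→r1 — no edge inside a register ⇒ χ ≤ 2
  χ = 2

Answer: 2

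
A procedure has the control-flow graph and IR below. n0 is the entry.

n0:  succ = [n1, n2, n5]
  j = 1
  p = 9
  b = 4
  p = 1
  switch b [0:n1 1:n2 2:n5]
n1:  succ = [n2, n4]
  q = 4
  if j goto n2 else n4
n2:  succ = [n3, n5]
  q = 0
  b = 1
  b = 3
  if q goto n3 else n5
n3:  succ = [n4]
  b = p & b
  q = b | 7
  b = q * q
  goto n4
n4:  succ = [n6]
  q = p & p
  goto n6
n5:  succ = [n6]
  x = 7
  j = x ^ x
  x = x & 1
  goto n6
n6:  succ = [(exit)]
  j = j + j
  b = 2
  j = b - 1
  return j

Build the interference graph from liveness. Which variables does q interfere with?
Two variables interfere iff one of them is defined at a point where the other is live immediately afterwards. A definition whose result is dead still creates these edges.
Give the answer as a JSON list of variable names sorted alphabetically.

Block summaries:
  n0: {b,j,p} / ∅
  n1: {q} / {j}
  n2: {b,q} / ∅
  n3: {b,q} / {b,p}
  n4: {q} / {p}
  n5: {j,x} / ∅
  n6: {b,j} / {j}

Live sets:
  n0: in=∅ out={j,p}
  n1: in={j,p} out={j,p}
  n2: in={j,p} out={b,j,p}
  n3: in={b,j,p} out={j,p}
  n4: in={j,p} out={j}
  n5: in=∅ out={j}
  n6: in={j} out=∅

Interference:
  b: {j,p,q}
  j: {b,p,q,x}
  p: {b,j,q}
  q: {b,j,p}
  x: {j}

N(q) = ["b", "j", "p"]

Answer: ["b", "j", "p"]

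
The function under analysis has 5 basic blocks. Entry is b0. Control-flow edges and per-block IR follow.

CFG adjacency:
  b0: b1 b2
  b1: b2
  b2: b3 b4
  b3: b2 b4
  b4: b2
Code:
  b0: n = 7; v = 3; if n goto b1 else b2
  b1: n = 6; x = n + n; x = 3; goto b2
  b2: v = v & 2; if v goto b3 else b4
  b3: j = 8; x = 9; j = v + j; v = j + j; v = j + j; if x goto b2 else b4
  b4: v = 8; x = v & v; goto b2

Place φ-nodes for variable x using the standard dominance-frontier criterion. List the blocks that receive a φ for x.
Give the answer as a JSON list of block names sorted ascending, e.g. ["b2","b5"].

idom tree: b1←b0 b2←b0 b3←b2 b4←b2
Join-block Dom:
  b2: preds {b0,b1,b3,b4}: {b0} ∩ {b0,b1} ∩ {b0,b2,b3} ∩ {b0,b2,b4} = {b0}; idom=b0
  b4: preds {b2,b3}: {b0,b2} ∩ {b0,b2,b3} = {b0,b2}; idom=b2

Frontier:
  b2←b0: walk · to b0
  b2←b1: walk b1 to b0
  b2←b3: walk b3→b2 to b0
  b2←b4: walk b4→b2 to b0
  b4←b2: walk · to b2
  b4←b3: walk b3 to b2
  DF(b0)=∅
  DF(b1)={b2}
  DF(b2)={b2}
  DF(b3)={b2,b4}
  DF(b4)={b2}

φ for x: defs {b1,b3,b4}
  DF⁺ = {b2,b4}

Answer: ["b2", "b4"]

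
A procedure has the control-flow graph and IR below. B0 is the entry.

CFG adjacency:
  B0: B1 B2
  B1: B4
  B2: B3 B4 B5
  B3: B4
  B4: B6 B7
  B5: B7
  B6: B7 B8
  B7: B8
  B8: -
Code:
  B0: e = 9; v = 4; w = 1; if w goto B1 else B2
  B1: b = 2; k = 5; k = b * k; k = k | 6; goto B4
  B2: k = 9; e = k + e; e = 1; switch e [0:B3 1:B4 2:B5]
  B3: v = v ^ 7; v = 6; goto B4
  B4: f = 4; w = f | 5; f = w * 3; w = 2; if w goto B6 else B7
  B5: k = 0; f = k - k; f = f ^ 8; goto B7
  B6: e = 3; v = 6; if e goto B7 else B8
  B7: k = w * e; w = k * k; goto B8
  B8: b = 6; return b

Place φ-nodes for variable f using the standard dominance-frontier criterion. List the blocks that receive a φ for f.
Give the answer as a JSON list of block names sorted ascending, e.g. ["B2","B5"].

Answer: ["B7", "B8"]

Derivation:
idom tree: B1←B0 B2←B0 B3←B2 B4←B0 B5←B2 B6←B4 B7←B0 B8←B0
Dom∩ at merges:
  B4: preds {B1,B2,B3}: {B0,B1} ∩ {B0,B2} ∩ {B0,B2,B3} = {B0}; idom=B0
  B7: preds {B4,B5,B6}: {B0,B4} ∩ {B0,B2,B5} ∩ {B0,B4,B6} = {B0}; idom=B0
  B8: preds {B6,B7}: {B0,B4,B6} ∩ {B0,B7} = {B0}; idom=B0

DF derivation:
  B4←B1: walk B1 to B0
  B4←B2: walk B2 to B0
  B4←B3: walk B3→B2 to B0
  B7←B4: walk B4 to B0
  B7←B5: walk B5→B2 to B0
  B7←B6: walk B6→B4 to B0
  B8←B6: walk B6→B4 to B0
  B8←B7: walk B7 to B0
  B0 → ∅
  B1 → {B4}
  B2 → {B4,B7}
  B3 → {B4}
  B4 → {B7,B8}
  B5 → {B7}
  B6 → {B7,B8}
  B7 → {B8}
  B8 → ∅

φ for f: defs {B4,B5}
  DF⁺ = {B7,B8}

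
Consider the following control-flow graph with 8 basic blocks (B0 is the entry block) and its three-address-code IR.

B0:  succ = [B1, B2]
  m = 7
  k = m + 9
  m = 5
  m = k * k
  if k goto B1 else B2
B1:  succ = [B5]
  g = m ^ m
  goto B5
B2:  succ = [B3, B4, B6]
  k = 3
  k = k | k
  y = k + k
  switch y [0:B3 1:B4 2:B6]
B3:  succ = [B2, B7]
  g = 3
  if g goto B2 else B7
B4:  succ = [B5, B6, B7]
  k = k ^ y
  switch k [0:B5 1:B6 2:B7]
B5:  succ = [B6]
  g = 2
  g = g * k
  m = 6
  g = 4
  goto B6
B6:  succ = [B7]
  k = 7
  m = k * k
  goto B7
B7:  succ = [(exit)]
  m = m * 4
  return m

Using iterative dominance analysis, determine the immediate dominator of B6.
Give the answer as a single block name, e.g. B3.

Answer: B0

Derivation:
idom tree: B1←B0 B2←B0 B3←B2 B4←B2 B5←B0 B6←B0 B7←B0
Join-block Dom:
  B2: preds {B0,B3}: {B0} ∩ {B0,B2,B3} = {B0}; idom=B0
  B5: preds {B1,B4}: {B0,B1} ∩ {B0,B2,B4} = {B0}; idom=B0
  B6: preds {B2,B4,B5}: {B0,B2} ∩ {B0,B2,B4} ∩ {B0,B5} = {B0}; idom=B0
  B7: preds {B3,B4,B6}: {B0,B2,B3} ∩ {B0,B2,B4} ∩ {B0,B6} = {B0}; idom=B0

idom(B6) = B0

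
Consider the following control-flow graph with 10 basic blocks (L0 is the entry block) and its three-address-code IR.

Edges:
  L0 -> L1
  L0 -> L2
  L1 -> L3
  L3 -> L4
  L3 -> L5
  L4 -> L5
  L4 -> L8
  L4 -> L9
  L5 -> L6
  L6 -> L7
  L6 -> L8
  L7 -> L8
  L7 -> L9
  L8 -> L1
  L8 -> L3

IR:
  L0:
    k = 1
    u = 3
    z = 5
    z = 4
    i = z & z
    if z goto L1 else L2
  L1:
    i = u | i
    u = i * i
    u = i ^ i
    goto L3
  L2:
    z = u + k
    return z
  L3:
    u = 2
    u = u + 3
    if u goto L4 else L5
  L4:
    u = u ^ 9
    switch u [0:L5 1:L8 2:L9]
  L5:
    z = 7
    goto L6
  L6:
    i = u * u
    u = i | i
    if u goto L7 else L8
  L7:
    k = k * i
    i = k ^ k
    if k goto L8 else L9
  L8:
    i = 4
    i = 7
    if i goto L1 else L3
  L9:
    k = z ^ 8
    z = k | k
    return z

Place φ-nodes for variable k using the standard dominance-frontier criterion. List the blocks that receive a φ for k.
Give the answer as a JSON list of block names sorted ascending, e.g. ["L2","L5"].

Answer: ["L1", "L3", "L8", "L9"]

Derivation:
idom tree: L1←L0 L2←L0 L3←L1 L4←L3 L5←L3 L6←L5 L7←L6 L8←L3 L9←L3
Dom at joins:
  L1: preds {L0,L8}: {L0} ∩ {L0,L1,L3,L8} = {L0}; idom=L0
  L3: preds {L1,L8}: {L0,L1} ∩ {L0,L1,L3,L8} = {L0,L1}; idom=L1
  L5: preds {L3,L4}: {L0,L1,L3} ∩ {L0,L1,L3,L4} = {L0,L1,L3}; idom=L3
  L8: preds {L4,L6,L7}: {L0,L1,L3,L4} ∩ {L0,L1,L3,L5,L6} ∩ {L0,L1,L3,L5,L6,L7} = {L0,L1,L3}; idom=L3
  L9: preds {L4,L7}: {L0,L1,L3,L4} ∩ {L0,L1,L3,L5,L6,L7} = {L0,L1,L3}; idom=L3

DF derivation:
  L1←L0: walk · to L0
  L1←L8: walk L8→L3→L1 to L0
  L3←L1: walk · to L1
  L3←L8: walk L8→L3 to L1
  L5←L3: walk · to L3
  L5←L4: walk L4 to L3
  L8←L4: walk L4 to L3
  L8←L6: walk L6→L5 to L3
  L8←L7: walk L7→L6→L5 to L3
  L9←L4: walk L4 to L3
  L9←L7: walk L7→L6→L5 to L3
  DF(L0)=∅
  DF(L1)={L1}
  DF(L2)=∅
  DF(L3)={L1,L3}
  DF(L4)={L5,L8,L9}
  DF(L5)={L8,L9}
  DF(L6)={L8,L9}
  DF(L7)={L8,L9}
  DF(L8)={L1,L3}
  DF(L9)=∅

φ for k: defs {L0,L7,L9}
  DF⁺ = {L1,L3,L8,L9}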